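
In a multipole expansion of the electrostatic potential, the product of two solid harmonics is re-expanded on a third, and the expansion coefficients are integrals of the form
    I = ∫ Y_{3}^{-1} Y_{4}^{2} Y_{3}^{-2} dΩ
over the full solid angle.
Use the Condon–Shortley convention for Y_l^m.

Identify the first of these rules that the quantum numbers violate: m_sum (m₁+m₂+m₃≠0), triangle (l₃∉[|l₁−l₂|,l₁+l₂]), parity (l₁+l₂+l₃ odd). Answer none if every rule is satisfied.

azimuthal sum: -1 + 2 − 2 = -1  ✗
1 ≤ 3 ≤ 7 (triangle on l)
L = 3 + 4 + 3 = 10 (even)

m_sum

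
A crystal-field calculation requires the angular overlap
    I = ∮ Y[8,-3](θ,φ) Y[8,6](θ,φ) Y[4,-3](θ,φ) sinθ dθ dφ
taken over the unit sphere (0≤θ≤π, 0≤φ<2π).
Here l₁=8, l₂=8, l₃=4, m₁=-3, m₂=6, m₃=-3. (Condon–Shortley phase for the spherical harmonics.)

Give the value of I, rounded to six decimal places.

Checks pass: Σm=0; 20 even; l₃=4∈[0,16].
(2·8+1)(2·8+1)(2·4+1) = 2601
Δ: 12! 4! 4! / 21! → 1/185175900
sum: t=4:+1/557383680 t=5:−1/21772800 t=6:+1/8294400 t=7:−1/21772800 t=8:+1/557383680 = 1/30965760
3j²(8 8 4; 0 0 0) = Δ·Π!·Σ² = 36/4199  (sign +1)
sum: t=10:+1/1045094400 t=11:−1/5748019200 = 1/1277337600
3j²(8 8 4; -3 6 -3) = Δ·Π!·Σ² = 9/646  (sign -1)
combine: 4πI² = 2601·36/4199·9/646 = 1458/4693
take √, sign -1: I = -0.15723476

-0.157235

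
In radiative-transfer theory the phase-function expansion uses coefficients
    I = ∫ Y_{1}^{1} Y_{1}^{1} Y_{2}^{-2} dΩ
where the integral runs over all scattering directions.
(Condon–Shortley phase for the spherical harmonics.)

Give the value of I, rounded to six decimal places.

0.309019

Checks pass: Σm=0; 4 even; l₃=2∈[0,2].
(2·1+1)(2·1+1)(2·2+1) = 45
Δ: 0! 2! 2! / 5! → 1/30
sum: t=0:+1/1 = 1/1
3j²(1 1 2; 0 0 0) = Δ·Π!·Σ² = 2/15  (sign +1)
sum: t=0:+1/4 = 1/4
3j²(1 1 2; 1 1 -2) = Δ·Π!·Σ² = 1/5  (sign +1)
combine: 4πI² = 45·2/15·1/5 = 6/5
take √, sign +1: I = 0.30901936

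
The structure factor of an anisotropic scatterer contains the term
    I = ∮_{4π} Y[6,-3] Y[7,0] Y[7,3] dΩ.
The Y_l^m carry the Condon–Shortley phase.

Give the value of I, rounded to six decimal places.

Checks pass: Σm=0; 20 even; l₃=7∈[1,13].
(2·6+1)(2·7+1)(2·7+1) = 2925
Δ: 6! 6! 8! / 21! → 1/2444321880
sum: t=0:+1/2612736000 t=1:−1/20736000 t=2:+1/1658880 t=3:−1/746496 t=4:+1/1658880 t=5:−1/20736000 t=6:+1/2612736000 = -1/4354560
3j²(6 7 7; 0 0 0) = Δ·Π!·Σ² = 1000/138567  (sign +1)
sum: t=3:−1/14929920 t=4:+1/4147200 t=5:−1/8294400 t=6:+1/130636800 = 1/16329600
3j²(6 7 7; -3 0 3) = Δ·Π!·Σ² = 1024/138567  (sign +1)
combine: 4πI² = 2925·1000/138567·1024/138567 = 25600000/164109517
take √, sign +1: I = 0.11141616

0.111416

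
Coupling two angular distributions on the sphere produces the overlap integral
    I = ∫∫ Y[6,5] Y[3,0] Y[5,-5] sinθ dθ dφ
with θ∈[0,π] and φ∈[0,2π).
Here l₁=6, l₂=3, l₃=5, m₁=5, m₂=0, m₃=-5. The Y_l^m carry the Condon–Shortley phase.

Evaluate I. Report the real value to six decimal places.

m-sum 0 ✓  L=14 even ✓  3≤5≤9 ✓
Π(2lᵢ+1) = 13×7×11 = 1001
triangle coeff Δ(6,3,5) = 1/675675
Σ_t [1,3]: t=1:−1/8640 t=2:+1/2304 t=3:−1/8640 = 7/34560
(3j)²=7/429 [(6 3 5; 0 0 0)], sign=-1
Σ_t [1,1]: t=1:−1/483840 = -1/483840
(3j)²=3/91 [(6 3 5; 5 0 -5)], sign=-1
⇒ 4πI² = 7/13
I = (+1)√(7/13/(4π)) = 0.20700098

0.207001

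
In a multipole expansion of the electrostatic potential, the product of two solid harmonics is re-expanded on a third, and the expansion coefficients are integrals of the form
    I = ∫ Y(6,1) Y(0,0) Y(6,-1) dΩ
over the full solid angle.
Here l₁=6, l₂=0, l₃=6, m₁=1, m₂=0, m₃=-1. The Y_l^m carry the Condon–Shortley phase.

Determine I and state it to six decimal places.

-0.282095

Checks pass: Σm=0; 12 even; l₃=6∈[6,6].
(2·6+1)(2·0+1)(2·6+1) = 169
Δ: 0! 12! 0! / 13! → 1/13
sum: t=0:+1/518400 = 1/518400
3j²(6 0 6; 0 0 0) = Δ·Π!·Σ² = 1/13  (sign +1)
sum: t=0:+1/604800 = 1/604800
3j²(6 0 6; 1 0 -1) = Δ·Π!·Σ² = 1/13  (sign -1)
combine: 4πI² = 169·1/13·1/13 = 1/1
take √, sign -1: I = -0.28209479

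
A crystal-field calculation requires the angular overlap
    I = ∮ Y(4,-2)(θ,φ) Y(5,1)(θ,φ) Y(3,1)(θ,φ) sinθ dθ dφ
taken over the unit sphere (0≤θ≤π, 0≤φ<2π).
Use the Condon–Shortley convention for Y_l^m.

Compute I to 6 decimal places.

0.106335

m-sum 0 ✓  L=12 even ✓  1≤3≤9 ✓
Π(2lᵢ+1) = 9×11×7 = 693
triangle coeff Δ(4,5,3) = 1/180180
Σ_t [2,4]: t=2:+1/576 t=3:−1/144 t=4:+1/576 = -1/288
(3j)²=20/1001 [(4 5 3; 0 0 0)], sign=+1
Σ_t [4,6]: t=4:+1/384 t=5:−1/720 t=6:+1/34560 = 43/34560
(3j)²=1849/180180 [(4 5 3; -2 1 1)], sign=+1
⇒ 4πI² = 1849/13013
I = (+1)√(1849/13013/(4π)) = 0.10633465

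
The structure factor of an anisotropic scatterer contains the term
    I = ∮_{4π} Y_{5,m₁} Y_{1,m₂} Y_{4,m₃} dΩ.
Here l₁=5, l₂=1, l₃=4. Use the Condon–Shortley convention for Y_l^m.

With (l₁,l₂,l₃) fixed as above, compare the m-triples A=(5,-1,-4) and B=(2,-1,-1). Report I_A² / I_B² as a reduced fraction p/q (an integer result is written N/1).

15/7

Same 5,1,4: normalisation and zero-m 3j drop out of the ratio.
A: Δ: 2! 8! 0! / 11! → 1/495; sum: t=0:+1/80640 = 1/80640; 3j²(5 1 4; 5 -1 -4) = Δ·Π!·Σ² = 1/11  (sign +1)
B: Δ: 2! 8! 0! / 11! → 1/495; sum: t=0:+1/1440 = 1/1440; 3j²(5 1 4; 2 -1 -1) = Δ·Π!·Σ² = 7/165  (sign -1)
I_A²/I_B² = (1/11)/(7/165) = 15/7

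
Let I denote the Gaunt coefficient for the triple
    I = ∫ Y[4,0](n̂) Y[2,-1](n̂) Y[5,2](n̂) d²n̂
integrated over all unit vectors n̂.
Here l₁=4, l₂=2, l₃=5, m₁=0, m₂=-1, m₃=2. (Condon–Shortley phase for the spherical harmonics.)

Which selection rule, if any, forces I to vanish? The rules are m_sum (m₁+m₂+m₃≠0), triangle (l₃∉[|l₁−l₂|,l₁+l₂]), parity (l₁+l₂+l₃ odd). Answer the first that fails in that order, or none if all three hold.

Σmᵢ = 1  ✗
l₃∈[|l₁−l₂|,l₁+l₂]=[2,6], have l₃=5
Σlᵢ = 11 ⇒ odd

m_sum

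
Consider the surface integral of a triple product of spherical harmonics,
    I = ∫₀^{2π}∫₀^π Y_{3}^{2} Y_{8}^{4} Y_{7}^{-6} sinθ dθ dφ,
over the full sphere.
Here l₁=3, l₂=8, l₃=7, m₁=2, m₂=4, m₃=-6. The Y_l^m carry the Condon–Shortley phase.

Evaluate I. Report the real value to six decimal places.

-0.105265

Checks pass: Σm=0; 18 even; l₃=7∈[5,11].
(2·3+1)(2·8+1)(2·7+1) = 1785
Δ: 4! 2! 12! / 19! → 1/5290740
sum: t=1:−1/7257600 t=2:+1/2073600 t=3:−1/7257600 = 1/4838400
3j²(3 8 7; 0 0 0) = Δ·Π!·Σ² = 252/20995  (sign -1)
sum: t=0:+1/11496038400 t=1:−1/479001600 = -23/11496038400
3j²(3 8 7; 2 4 -6) = Δ·Π!·Σ² = 529/81396  (sign +1)
combine: 4πI² = 1785·252/20995·529/81396 = 11109/79781
take √, sign -1: I = -0.10526471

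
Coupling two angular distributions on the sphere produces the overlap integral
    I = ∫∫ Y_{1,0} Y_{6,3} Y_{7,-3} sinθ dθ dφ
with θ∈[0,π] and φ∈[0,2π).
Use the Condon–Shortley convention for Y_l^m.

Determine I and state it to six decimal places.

m-sum 0 ✓  L=14 even ✓  5≤7≤7 ✓
Π(2lᵢ+1) = 3×13×15 = 585
triangle coeff Δ(1,6,7) = 1/1365
Σ_t [0,0]: t=0:+1/518400 = 1/518400
(3j)²=7/195 [(1 6 7; 0 0 0)], sign=-1
Σ_t [0,0]: t=0:+1/2177280 = 1/2177280
(3j)²=8/273 [(1 6 7; 0 3 -3)], sign=+1
⇒ 4πI² = 8/13
I = (-1)√(8/13/(4π)) = -0.22129336

-0.221293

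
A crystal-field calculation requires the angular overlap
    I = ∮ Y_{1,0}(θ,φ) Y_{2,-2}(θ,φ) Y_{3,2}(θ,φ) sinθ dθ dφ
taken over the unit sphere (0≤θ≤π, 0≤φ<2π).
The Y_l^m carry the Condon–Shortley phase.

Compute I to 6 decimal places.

0.184674

m-sum 0 ✓  L=6 even ✓  1≤3≤3 ✓
Π(2lᵢ+1) = 3×5×7 = 105
triangle coeff Δ(1,2,3) = 1/105
Σ_t [0,0]: t=0:+1/4 = 1/4
(3j)²=3/35 [(1 2 3; 0 0 0)], sign=-1
Σ_t [0,0]: t=0:+1/24 = 1/24
(3j)²=1/21 [(1 2 3; 0 -2 2)], sign=-1
⇒ 4πI² = 3/7
I = (+1)√(3/7/(4π)) = 0.18467439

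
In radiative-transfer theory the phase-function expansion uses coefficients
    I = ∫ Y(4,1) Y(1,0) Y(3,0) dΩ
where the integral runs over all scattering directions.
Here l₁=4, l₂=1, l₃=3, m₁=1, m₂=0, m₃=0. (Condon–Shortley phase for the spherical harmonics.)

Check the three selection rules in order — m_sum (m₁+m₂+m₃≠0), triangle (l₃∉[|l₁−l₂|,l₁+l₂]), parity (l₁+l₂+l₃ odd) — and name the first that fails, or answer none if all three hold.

m_sum

Σmᵢ = 1  ✗
l₃∈[|l₁−l₂|,l₁+l₂]=[3,5], have l₃=3
Σlᵢ = 8 ⇒ even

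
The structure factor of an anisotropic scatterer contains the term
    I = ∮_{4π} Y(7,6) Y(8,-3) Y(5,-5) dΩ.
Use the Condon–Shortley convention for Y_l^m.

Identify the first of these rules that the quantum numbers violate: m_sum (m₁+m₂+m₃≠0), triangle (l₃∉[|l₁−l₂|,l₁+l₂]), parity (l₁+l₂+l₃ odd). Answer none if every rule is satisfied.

m_sum

azimuthal sum: 6 − 3 − 5 = -2  ✗
1 ≤ 5 ≤ 15 (triangle on l)
L = 7 + 8 + 5 = 20 (even)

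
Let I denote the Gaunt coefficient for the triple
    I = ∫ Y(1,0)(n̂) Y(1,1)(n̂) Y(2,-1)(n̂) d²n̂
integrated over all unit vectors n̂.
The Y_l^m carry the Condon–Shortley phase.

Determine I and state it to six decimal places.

-0.218510

Rules hold: Σm=0, L=4 even, 0≤2≤2.
N = 3·3·5 = 45
Δ = 0!·2!·2!/5! = 1/30
Racah Σ t=0..0: t=0:+1/1 = 1/1
⇒ 3j(1 1 2; 0 0 0)² = 2/15, sgn +1
Racah Σ t=0..0: t=0:+1/2 = 1/2
⇒ 3j(1 1 2; 0 1 -1)² = 1/10, sgn -1
4πI² = N·(3j₀)²·(3jₘ)² = 3/5
I = -1·√(0.6/4π) = -0.21850969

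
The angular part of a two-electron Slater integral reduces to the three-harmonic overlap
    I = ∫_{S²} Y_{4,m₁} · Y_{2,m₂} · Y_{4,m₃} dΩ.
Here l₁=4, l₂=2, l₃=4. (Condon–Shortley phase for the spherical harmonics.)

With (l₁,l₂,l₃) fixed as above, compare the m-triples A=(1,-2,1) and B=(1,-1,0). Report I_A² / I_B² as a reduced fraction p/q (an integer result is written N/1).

20/1

l's match ⇒ only the (l;m) 3-j factors differ between A and B.
A: triangle coeff Δ(4,2,4) = 1/13860; Σ_t [0,0]: t=0:+1/144 = 1/144; (3j)²=10/231 [(4 2 4; 1 -2 1)], sign=-1
B: triangle coeff Δ(4,2,4) = 1/13860; Σ_t [0,1]: t=0:+1/72 t=1:−1/96 = 1/288; (3j)²=1/462 [(4 2 4; 1 -1 0)], sign=+1
I_A²/I_B² = (10/231)/(1/462) = 20/1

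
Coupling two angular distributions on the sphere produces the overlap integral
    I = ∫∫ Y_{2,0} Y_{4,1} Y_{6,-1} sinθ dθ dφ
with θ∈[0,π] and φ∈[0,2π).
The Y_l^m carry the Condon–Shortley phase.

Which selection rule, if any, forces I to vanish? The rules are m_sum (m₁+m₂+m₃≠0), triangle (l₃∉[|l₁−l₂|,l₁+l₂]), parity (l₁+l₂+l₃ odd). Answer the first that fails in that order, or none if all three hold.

none

Σmᵢ = 0  ✓
l₃∈[|l₁−l₂|,l₁+l₂]=[2,6], have l₃=6  ✓
Σlᵢ = 12 ⇒ even  ✓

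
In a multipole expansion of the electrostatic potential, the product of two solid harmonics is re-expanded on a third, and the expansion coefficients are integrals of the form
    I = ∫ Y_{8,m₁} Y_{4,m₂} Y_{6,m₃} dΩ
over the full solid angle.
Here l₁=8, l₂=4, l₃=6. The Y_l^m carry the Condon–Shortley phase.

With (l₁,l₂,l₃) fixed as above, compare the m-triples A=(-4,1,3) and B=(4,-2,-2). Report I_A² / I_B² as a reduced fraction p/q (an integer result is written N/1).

1849/2738

Shared (l₁,l₂,l₃)=(8,4,6): N and (l;000)² cancel in I_A²/I_B².
A: Δ = 6!·10!·2!/19! = 1/23279256; Racah Σ t=3..5: t=3:−1/26127360 t=4:+1/3870720 t=5:−1/7257600 = 43/522547200; ⇒ 3j(8 4 6; -4 1 3)² = 1849/352716, sgn -1
B: Δ = 6!·10!·2!/19! = 1/23279256; Racah Σ t=0..2: t=0:+1/24883200 t=1:−1/3628800 t=2:+1/7741440 = -37/348364800; ⇒ 3j(8 4 6; 4 -2 -2)² = 1369/176358, sgn -1
I_A²/I_B² = (1849/352716)/(1369/176358) = 1849/2738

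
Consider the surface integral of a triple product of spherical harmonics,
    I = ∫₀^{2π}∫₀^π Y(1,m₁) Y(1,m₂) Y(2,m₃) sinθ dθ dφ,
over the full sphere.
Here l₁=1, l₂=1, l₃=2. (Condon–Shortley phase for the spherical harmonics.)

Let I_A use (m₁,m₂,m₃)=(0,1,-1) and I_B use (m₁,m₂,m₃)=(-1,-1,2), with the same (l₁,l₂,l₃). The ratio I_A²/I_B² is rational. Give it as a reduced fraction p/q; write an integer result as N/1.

1/2

l's match ⇒ only the (l;m) 3-j factors differ between A and B.
A: triangle coeff Δ(1,1,2) = 1/30; Σ_t [0,0]: t=0:+1/2 = 1/2; (3j)²=1/10 [(1 1 2; 0 1 -1)], sign=-1
B: triangle coeff Δ(1,1,2) = 1/30; Σ_t [0,0]: t=0:+1/4 = 1/4; (3j)²=1/5 [(1 1 2; -1 -1 2)], sign=+1
I_A²/I_B² = (1/10)/(1/5) = 1/2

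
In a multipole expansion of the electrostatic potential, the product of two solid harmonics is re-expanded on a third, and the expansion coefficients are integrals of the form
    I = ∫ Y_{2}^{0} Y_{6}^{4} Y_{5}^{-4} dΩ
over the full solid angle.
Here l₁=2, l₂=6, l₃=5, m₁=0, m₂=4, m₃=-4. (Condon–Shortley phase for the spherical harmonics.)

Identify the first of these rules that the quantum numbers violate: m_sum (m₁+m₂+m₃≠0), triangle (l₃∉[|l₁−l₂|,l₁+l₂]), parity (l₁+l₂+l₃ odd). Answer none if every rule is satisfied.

Σmᵢ = 0  ✓
l₃∈[|l₁−l₂|,l₁+l₂]=[4,8], have l₃=5  ✓
Σlᵢ = 13 ⇒ odd  ✗

parity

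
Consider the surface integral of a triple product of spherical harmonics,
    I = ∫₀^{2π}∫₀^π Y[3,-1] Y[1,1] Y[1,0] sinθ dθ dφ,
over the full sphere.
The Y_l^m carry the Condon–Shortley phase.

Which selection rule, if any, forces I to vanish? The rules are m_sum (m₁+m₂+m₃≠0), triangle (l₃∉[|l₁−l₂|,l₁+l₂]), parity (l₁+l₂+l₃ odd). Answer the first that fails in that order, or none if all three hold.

m₁+m₂+m₃ = -1 + 1 + 0 = 0  ✓
triangle: |3−1|=2 ≤ l₃=1 ≤ 3+1=4  ✗
parity: l₁+l₂+l₃ = 5 is odd

triangle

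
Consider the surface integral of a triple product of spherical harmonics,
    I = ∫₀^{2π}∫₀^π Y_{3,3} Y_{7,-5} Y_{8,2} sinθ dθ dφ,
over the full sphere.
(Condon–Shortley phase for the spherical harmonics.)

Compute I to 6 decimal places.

Rules hold: Σm=0, L=18 even, 4≤8≤10.
N = 7·15·17 = 1785
Δ = 2!·4!·12!/19! = 1/5290740
Racah Σ t=0..2: t=0:+1/7257600 t=1:−1/2073600 t=2:+1/7257600 = -1/4838400
⇒ 3j(3 7 8; 0 0 0)² = 252/20995, sgn -1
Racah Σ t=0..0: t=0:+1/348364800 = 1/348364800
⇒ 3j(3 7 8; 3 -5 2)² = 165/58786, sgn +1
4πI² = N·(3j₀)²·(3jₘ)² = 62370/1037153
I = -1·√(0.0601358/4π) = -0.06917697

-0.069177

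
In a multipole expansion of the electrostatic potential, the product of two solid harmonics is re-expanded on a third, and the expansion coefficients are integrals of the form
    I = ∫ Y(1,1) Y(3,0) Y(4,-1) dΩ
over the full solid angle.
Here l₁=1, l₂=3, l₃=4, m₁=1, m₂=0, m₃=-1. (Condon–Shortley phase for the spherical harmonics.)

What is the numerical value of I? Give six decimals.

-0.194664

Checks pass: Σm=0; 8 even; l₃=4∈[2,4].
(2·1+1)(2·3+1)(2·4+1) = 189
Δ: 0! 2! 6! / 9! → 1/252
sum: t=0:+1/36 = 1/36
3j²(1 3 4; 0 0 0) = Δ·Π!·Σ² = 4/63  (sign +1)
sum: t=0:+1/72 = 1/72
3j²(1 3 4; 1 0 -1) = Δ·Π!·Σ² = 5/126  (sign -1)
combine: 4πI² = 189·4/63·5/126 = 10/21
take √, sign -1: I = -0.19466390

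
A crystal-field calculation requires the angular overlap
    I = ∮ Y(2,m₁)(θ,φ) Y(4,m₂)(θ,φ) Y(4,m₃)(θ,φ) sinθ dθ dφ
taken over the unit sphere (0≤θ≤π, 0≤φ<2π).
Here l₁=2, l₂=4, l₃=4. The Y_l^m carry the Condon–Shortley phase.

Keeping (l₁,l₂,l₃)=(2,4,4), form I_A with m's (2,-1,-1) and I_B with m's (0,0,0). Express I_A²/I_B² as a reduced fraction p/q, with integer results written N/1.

3/2

Shared (l₁,l₂,l₃)=(2,4,4): N and (l;000)² cancel in I_A²/I_B².
A: Δ = 2!·2!·6!/11! = 1/13860; Racah Σ t=0..0: t=0:+1/144 = 1/144; ⇒ 3j(2 4 4; 2 -1 -1)² = 10/231, sgn -1
B: Δ = 2!·2!·6!/11! = 1/13860; Racah Σ t=0..2: t=0:+1/192 t=1:−1/36 t=2:+1/192 = -5/288; ⇒ 3j(2 4 4; 0 0 0)² = 20/693, sgn -1
I_A²/I_B² = (10/231)/(20/693) = 3/2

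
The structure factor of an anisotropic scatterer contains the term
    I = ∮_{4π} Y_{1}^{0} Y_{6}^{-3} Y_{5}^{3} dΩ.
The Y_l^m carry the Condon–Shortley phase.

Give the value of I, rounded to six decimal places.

m-sum 0 ✓  L=12 even ✓  5≤5≤7 ✓
Π(2lᵢ+1) = 3×13×11 = 429
triangle coeff Δ(1,6,5) = 1/858
Σ_t [1,1]: t=1:−1/14400 = -1/14400
(3j)²=6/143 [(1 6 5; 0 0 0)], sign=+1
Σ_t [1,1]: t=1:−1/80640 = -1/80640
(3j)²=9/286 [(1 6 5; 0 -3 3)], sign=-1
⇒ 4πI² = 81/143
I = (-1)√(81/143/(4π)) = -0.21230956

-0.212310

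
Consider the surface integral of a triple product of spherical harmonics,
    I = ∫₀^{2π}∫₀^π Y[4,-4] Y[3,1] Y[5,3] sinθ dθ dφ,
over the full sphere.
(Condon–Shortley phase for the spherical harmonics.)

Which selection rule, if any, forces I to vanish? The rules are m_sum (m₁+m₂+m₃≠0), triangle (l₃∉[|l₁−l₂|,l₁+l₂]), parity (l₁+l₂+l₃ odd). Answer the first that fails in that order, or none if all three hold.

none

Σmᵢ = 0  ✓
l₃∈[|l₁−l₂|,l₁+l₂]=[1,7], have l₃=5  ✓
Σlᵢ = 12 ⇒ even  ✓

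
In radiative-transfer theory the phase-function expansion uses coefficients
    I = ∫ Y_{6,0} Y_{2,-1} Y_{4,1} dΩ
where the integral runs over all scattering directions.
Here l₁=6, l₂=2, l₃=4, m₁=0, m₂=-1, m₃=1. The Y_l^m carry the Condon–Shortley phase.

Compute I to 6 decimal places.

Checks pass: Σm=0; 12 even; l₃=4∈[4,8].
(2·6+1)(2·2+1)(2·4+1) = 585
Δ: 4! 8! 0! / 13! → 1/6435
sum: t=2:+1/2304 = 1/2304
3j²(6 2 4; 0 0 0) = Δ·Π!·Σ² = 5/143  (sign +1)
sum: t=1:−1/4320 = -1/4320
3j²(6 2 4; 0 -1 1) = Δ·Π!·Σ² = 8/429  (sign +1)
combine: 4πI² = 585·5/143·8/429 = 600/1573
take √, sign +1: I = 0.17422334

0.174223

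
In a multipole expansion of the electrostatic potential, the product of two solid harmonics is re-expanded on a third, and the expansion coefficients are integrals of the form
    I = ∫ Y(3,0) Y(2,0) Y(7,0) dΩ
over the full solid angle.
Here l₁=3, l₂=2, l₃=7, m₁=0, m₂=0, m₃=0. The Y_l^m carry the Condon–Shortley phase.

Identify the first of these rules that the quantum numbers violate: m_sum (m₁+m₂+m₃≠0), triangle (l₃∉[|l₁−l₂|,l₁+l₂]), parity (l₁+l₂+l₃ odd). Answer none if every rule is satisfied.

Σmᵢ = 0  ✓
l₃∈[|l₁−l₂|,l₁+l₂]=[1,5], have l₃=7  ✗
Σlᵢ = 12 ⇒ even

triangle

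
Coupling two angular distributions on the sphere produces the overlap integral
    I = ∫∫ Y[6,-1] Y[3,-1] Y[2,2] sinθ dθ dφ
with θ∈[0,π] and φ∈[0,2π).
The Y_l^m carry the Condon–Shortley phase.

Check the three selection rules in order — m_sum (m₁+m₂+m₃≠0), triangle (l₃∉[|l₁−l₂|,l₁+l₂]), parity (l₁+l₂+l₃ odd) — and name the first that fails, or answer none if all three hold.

Σmᵢ = 0  ✓
l₃∈[|l₁−l₂|,l₁+l₂]=[3,9], have l₃=2  ✗
Σlᵢ = 11 ⇒ odd

triangle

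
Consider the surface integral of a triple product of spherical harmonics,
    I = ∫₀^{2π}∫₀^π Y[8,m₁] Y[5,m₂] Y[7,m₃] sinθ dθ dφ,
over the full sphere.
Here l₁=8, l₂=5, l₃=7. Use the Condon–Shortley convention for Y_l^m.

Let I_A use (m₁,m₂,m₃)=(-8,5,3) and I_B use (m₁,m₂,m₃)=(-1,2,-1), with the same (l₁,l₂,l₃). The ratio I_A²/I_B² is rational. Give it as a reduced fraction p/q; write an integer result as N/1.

143/512

Shared (l₁,l₂,l₃)=(8,5,7): N and (l;000)² cancel in I_A²/I_B².
A: Δ = 6!·10!·4!/21! = 1/814773960; Racah Σ t=6..6: t=6:+1/62705664000 = 1/62705664000; ⇒ 3j(8 5 7; -8 5 3)² = 2/969, sgn +1
B: Δ = 6!·10!·4!/21! = 1/814773960; Racah Σ t=3..6: t=3:−1/14929920 t=4:+1/4147200 t=5:−1/8294400 t=6:+1/130636800 = 1/16329600; ⇒ 3j(8 5 7; -1 2 -1)² = 1024/138567, sgn +1
I_A²/I_B² = (2/969)/(1024/138567) = 143/512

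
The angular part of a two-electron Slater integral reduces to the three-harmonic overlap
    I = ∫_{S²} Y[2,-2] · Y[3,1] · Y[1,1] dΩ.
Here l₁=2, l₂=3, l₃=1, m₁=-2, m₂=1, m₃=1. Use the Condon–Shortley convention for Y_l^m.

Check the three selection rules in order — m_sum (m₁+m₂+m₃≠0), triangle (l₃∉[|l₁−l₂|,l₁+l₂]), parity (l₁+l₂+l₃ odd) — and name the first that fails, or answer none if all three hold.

none

azimuthal sum: -2 + 1 + 1 = 0  ✓
1 ≤ 1 ≤ 5 (triangle on l)  ✓
L = 2 + 3 + 1 = 6 (even)  ✓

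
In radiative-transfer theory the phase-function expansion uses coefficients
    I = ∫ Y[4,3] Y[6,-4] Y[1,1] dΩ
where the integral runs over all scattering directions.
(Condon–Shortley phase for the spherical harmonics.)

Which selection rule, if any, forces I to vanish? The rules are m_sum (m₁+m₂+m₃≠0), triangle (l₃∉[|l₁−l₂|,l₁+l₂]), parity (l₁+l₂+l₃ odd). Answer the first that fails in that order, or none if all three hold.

triangle

Σmᵢ = 0  ✓
l₃∈[|l₁−l₂|,l₁+l₂]=[2,10], have l₃=1  ✗
Σlᵢ = 11 ⇒ odd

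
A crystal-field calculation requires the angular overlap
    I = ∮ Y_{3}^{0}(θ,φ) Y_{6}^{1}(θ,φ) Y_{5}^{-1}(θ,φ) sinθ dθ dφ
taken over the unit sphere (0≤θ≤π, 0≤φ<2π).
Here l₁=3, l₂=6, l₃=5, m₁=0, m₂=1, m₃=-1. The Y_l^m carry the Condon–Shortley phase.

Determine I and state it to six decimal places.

m-sum 0 ✓  L=14 even ✓  3≤5≤9 ✓
Π(2lᵢ+1) = 7×13×11 = 1001
triangle coeff Δ(3,6,5) = 1/675675
Σ_t [1,3]: t=1:−1/8640 t=2:+1/2304 t=3:−1/8640 = 7/34560
(3j)²=7/429 [(3 6 5; 0 0 0)], sign=-1
Σ_t [1,3]: t=1:−1/17280 t=2:+1/2880 t=3:−1/6912 = 1/6912
(3j)²=5/429 [(3 6 5; 0 1 -1)], sign=+1
⇒ 4πI² = 245/1287
I = (-1)√(245/1287/(4π)) = -0.12308038

-0.123080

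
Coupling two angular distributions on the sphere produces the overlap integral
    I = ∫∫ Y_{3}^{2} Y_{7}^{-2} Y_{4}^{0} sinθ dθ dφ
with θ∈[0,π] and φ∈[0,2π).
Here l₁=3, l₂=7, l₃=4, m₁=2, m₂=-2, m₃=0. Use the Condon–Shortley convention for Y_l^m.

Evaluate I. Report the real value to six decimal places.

Rules hold: Σm=0, L=14 even, 4≤4≤10.
N = 7·15·9 = 945
Δ = 6!·0!·8!/15! = 1/45045
Racah Σ t=3..3: t=3:−1/20736 = -1/20736
⇒ 3j(3 7 4; 0 0 0)² = 35/1287, sgn -1
Racah Σ t=1..1: t=1:−1/69120 = -1/69120
⇒ 3j(3 7 4; 2 -2 0)² = 2/143, sgn -1
4πI² = N·(3j₀)²·(3jₘ)² = 7350/20449
I = +1·√(0.359431/4π) = 0.16912301

0.169123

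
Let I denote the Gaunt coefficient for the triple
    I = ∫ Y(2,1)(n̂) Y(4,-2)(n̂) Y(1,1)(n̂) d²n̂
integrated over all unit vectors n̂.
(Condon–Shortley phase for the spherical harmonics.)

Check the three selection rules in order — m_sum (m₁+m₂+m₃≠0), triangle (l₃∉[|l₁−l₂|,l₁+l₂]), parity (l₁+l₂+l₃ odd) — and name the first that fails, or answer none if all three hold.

triangle

azimuthal sum: 1 − 2 + 1 = 0  ✓
2 ≤ 1 ≤ 6 (triangle on l)  ✗
L = 2 + 4 + 1 = 7 (odd)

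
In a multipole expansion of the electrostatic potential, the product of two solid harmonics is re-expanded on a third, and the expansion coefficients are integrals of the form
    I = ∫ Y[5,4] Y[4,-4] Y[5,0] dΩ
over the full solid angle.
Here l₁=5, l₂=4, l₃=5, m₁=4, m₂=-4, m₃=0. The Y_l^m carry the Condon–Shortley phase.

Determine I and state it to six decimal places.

m-sum 0 ✓  L=14 even ✓  1≤5≤9 ✓
Π(2lᵢ+1) = 11×9×11 = 1089
triangle coeff Δ(5,4,5) = 1/3153150
Σ_t [0,4]: t=0:+1/69120 t=1:−1/1728 t=2:+1/576 t=3:−1/1728 t=4:+1/69120 = 7/11520
(3j)²=2/143 [(5 4 5; 0 0 0)], sign=-1
Σ_t [0,0]: t=0:+1/69120 = 1/69120
(3j)²=2/143 [(5 4 5; 4 -4 0)], sign=-1
⇒ 4πI² = 36/169
I = (+1)√(36/169/(4π)) = 0.13019760

0.130198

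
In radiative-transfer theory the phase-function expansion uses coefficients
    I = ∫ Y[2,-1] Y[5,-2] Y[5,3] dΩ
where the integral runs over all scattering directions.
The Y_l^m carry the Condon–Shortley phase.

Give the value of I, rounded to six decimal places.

Rules hold: Σm=0, L=12 even, 3≤5≤7.
N = 5·11·11 = 605
Δ = 2!·2!·8!/13! = 1/38610
Racah Σ t=0..2: t=0:+1/2880 t=1:−1/576 t=2:+1/2880 = -1/960
⇒ 3j(2 5 5; 0 0 0)² = 10/429, sgn +1
Racah Σ t=1..2: t=1:−1/2880 t=2:+1/10080 = -1/4032
⇒ 3j(2 5 5; -1 -2 3)² = 10/429, sgn -1
4πI² = N·(3j₀)²·(3jₘ)² = 500/1521
I = -1·√(0.328731/4π) = -0.16173926

-0.161739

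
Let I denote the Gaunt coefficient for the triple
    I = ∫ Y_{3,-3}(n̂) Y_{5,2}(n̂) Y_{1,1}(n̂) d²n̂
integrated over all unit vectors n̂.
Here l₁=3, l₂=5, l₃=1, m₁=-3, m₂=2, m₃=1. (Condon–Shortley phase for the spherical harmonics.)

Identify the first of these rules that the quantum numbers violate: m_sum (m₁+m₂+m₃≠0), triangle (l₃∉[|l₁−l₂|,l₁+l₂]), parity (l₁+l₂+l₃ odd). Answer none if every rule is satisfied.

azimuthal sum: -3 + 2 + 1 = 0  ✓
2 ≤ 1 ≤ 8 (triangle on l)  ✗
L = 3 + 5 + 1 = 9 (odd)

triangle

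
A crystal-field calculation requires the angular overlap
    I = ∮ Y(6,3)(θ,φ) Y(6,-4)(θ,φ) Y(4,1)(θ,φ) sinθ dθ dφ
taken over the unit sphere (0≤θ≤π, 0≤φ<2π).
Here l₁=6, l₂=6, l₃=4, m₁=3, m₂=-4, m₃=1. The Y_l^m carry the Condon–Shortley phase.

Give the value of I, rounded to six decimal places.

0.077598

Rules hold: Σm=0, L=16 even, 0≤4≤12.
N = 13·13·9 = 1521
Δ = 8!·4!·4!/17! = 1/15315300
Racah Σ t=2..6: t=2:+1/829440 t=3:−1/25920 t=4:+1/9216 t=5:−1/25920 t=6:+1/829440 = 7/207360
⇒ 3j(6 6 4; 0 0 0)² = 28/2431, sgn +1
Racah Σ t=0..2: t=0:+1/967680 t=1:−1/120960 t=2:+1/207360 = -1/414720
⇒ 3j(6 6 4; 3 -4 1)² = 21/4862, sgn +1
4πI² = N·(3j₀)²·(3jₘ)² = 2646/34969
I = +1·√(0.075667/4π) = 0.07759762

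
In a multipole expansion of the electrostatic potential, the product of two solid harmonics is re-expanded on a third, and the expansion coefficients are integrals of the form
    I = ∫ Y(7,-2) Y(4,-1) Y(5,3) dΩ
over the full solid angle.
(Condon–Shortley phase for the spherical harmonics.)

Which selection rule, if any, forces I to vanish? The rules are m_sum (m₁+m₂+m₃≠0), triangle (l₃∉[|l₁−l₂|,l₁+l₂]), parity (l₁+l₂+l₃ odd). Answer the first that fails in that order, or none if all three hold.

Σmᵢ = 0  ✓
l₃∈[|l₁−l₂|,l₁+l₂]=[3,11], have l₃=5  ✓
Σlᵢ = 16 ⇒ even  ✓

none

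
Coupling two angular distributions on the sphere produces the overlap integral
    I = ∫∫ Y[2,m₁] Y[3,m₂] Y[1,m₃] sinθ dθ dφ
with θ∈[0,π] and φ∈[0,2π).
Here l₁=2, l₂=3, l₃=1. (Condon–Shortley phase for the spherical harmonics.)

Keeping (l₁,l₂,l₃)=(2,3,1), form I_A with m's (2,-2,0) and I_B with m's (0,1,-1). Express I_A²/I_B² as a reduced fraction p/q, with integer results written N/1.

5/6

Same 2,3,1: normalisation and zero-m 3j drop out of the ratio.
A: Δ: 4! 0! 2! / 7! → 1/105; sum: t=0:+1/24 = 1/24; 3j²(2 3 1; 2 -2 0) = Δ·Π!·Σ² = 1/21  (sign -1)
B: Δ: 4! 0! 2! / 7! → 1/105; sum: t=2:+1/8 = 1/8; 3j²(2 3 1; 0 1 -1) = Δ·Π!·Σ² = 2/35  (sign +1)
I_A²/I_B² = (1/21)/(2/35) = 5/6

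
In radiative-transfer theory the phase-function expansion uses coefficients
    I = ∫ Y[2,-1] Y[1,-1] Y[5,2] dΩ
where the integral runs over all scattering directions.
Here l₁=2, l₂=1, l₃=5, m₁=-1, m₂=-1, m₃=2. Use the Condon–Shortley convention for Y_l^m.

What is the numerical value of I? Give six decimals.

0.000000

l₃=5 ∉ [1,3] — triangle fails ⇒ I = 0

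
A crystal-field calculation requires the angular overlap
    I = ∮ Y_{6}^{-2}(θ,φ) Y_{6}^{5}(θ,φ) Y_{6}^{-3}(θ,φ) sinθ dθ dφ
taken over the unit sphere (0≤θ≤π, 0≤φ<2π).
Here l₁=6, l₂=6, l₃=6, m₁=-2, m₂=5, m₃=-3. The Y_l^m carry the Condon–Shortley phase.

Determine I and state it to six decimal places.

-0.050240

m-sum 0 ✓  L=18 even ✓  0≤6≤12 ✓
Π(2lᵢ+1) = 13×13×13 = 2197
triangle coeff Δ(6,6,6) = 1/325909584
Σ_t [0,6]: t=0:+1/373248000 t=1:−1/1728000 t=2:+1/110592 t=3:−1/46656 t=4:+1/110592 t=5:−1/1728000 t=6:+1/373248000 = -7/1555200
(3j)²=400/46189 [(6 6 6; 0 0 0)], sign=-1
Σ_t [5,6]: t=5:−1/3110400 t=6:+1/4147200 = -1/12441600
(3j)²=7/4199 [(6 6 6; -2 5 -3)], sign=+1
⇒ 4πI² = 36400/1147619
I = (-1)√(36400/1147619/(4π)) = -0.05023968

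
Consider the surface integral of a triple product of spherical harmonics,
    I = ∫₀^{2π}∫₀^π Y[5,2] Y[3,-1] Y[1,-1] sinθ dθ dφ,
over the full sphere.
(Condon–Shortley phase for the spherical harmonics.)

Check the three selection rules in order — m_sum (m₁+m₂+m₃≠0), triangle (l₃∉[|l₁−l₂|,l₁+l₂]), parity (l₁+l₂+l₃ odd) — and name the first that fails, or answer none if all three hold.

m₁+m₂+m₃ = 2 − 1 − 1 = 0  ✓
triangle: |5−3|=2 ≤ l₃=1 ≤ 5+3=8  ✗
parity: l₁+l₂+l₃ = 9 is odd

triangle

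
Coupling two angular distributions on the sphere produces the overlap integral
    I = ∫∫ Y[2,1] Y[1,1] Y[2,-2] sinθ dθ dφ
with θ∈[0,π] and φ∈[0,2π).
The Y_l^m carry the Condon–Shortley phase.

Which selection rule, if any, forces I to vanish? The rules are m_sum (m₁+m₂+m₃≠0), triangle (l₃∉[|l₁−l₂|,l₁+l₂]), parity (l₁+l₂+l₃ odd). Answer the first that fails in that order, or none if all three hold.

parity

m₁+m₂+m₃ = 1 + 1 − 2 = 0  ✓
triangle: |2−1|=1 ≤ l₃=2 ≤ 2+1=3  ✓
parity: l₁+l₂+l₃ = 5 is odd  ✗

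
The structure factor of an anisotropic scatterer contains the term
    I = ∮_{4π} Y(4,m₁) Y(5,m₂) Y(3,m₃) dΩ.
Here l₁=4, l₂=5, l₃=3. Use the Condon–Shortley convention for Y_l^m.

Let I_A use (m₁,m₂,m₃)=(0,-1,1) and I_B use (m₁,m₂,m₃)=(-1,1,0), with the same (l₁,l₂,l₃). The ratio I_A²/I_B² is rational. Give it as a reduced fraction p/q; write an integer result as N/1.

Shared (l₁,l₂,l₃)=(4,5,3): N and (l;000)² cancel in I_A²/I_B².
A: Δ = 6!·2!·4!/13! = 1/180180; Racah Σ t=2..4: t=2:+1/384 t=3:−1/216 t=4:+1/2304 = -11/6912; ⇒ 3j(4 5 3; 0 -1 1)² = 11/1638, sgn -1
B: Δ = 6!·2!·4!/13! = 1/180180; Racah Σ t=3..5: t=3:−1/432 t=4:+1/192 t=5:−1/1440 = 19/8640; ⇒ 3j(4 5 3; -1 1 0)² = 361/30030, sgn -1
I_A²/I_B² = (11/1638)/(361/30030) = 605/1083

605/1083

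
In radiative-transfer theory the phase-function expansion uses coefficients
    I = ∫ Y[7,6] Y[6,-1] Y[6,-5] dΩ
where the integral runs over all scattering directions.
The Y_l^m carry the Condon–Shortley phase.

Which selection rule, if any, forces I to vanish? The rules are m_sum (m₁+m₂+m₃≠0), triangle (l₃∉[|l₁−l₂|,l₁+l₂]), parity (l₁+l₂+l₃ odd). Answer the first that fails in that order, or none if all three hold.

parity

m₁+m₂+m₃ = 6 − 1 − 5 = 0  ✓
triangle: |7−6|=1 ≤ l₃=6 ≤ 7+6=13  ✓
parity: l₁+l₂+l₃ = 19 is odd  ✗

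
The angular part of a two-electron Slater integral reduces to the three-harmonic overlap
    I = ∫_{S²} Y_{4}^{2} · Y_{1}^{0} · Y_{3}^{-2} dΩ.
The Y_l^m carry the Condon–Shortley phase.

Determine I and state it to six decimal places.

Checks pass: Σm=0; 8 even; l₃=3∈[3,5].
(2·4+1)(2·1+1)(2·3+1) = 189
Δ: 2! 6! 0! / 9! → 1/252
sum: t=1:−1/36 = -1/36
3j²(4 1 3; 0 0 0) = Δ·Π!·Σ² = 4/63  (sign +1)
sum: t=1:−1/120 = -1/120
3j²(4 1 3; 2 0 -2) = Δ·Π!·Σ² = 1/21  (sign +1)
combine: 4πI² = 189·4/63·1/21 = 4/7
take √, sign +1: I = 0.21324362

0.213244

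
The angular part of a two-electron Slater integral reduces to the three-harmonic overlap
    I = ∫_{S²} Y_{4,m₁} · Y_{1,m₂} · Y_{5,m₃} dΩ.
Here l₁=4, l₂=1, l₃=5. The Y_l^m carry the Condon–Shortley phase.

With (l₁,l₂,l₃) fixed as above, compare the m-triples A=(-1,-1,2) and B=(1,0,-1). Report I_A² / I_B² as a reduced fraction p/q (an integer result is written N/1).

7/8

Shared (l₁,l₂,l₃)=(4,1,5): N and (l;000)² cancel in I_A²/I_B².
A: Δ = 0!·8!·2!/11! = 1/495; Racah Σ t=0..0: t=0:+1/1440 = 1/1440; ⇒ 3j(4 1 5; -1 -1 2)² = 7/165, sgn -1
B: Δ = 0!·8!·2!/11! = 1/495; Racah Σ t=0..0: t=0:+1/720 = 1/720; ⇒ 3j(4 1 5; 1 0 -1)² = 8/165, sgn +1
I_A²/I_B² = (7/165)/(8/165) = 7/8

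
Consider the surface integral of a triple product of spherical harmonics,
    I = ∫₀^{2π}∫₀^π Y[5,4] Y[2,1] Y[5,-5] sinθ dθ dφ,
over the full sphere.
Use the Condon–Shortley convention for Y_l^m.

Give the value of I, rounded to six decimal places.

-0.187924

m-sum 0 ✓  L=12 even ✓  3≤5≤7 ✓
Π(2lᵢ+1) = 11×5×11 = 605
triangle coeff Δ(5,2,5) = 1/38610
Σ_t [0,2]: t=0:+1/2880 t=1:−1/576 t=2:+1/2880 = -1/960
(3j)²=10/429 [(5 2 5; 0 0 0)], sign=+1
Σ_t [1,1]: t=1:−1/80640 = -1/80640
(3j)²=9/286 [(5 2 5; 4 1 -5)], sign=-1
⇒ 4πI² = 75/169
I = (-1)√(75/169/(4π)) = -0.18792404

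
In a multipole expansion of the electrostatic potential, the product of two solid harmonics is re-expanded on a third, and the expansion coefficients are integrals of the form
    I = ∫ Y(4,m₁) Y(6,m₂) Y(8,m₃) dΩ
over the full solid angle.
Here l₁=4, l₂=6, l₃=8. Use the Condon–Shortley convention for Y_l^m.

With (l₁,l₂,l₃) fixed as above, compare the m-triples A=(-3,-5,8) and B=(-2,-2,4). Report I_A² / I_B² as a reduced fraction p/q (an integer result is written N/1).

l's match ⇒ only the (l;m) 3-j factors differ between A and B.
A: triangle coeff Δ(4,6,8) = 1/23279256; Σ_t [1,1]: t=1:−1/2612736000 = -1/2612736000; (3j)²=77/2907 [(4 6 8; -3 -5 8)], sign=-1
B: triangle coeff Δ(4,6,8) = 1/23279256; Σ_t [0,2]: t=0:+1/24883200 t=1:−1/3628800 t=2:+1/7741440 = -37/348364800; (3j)²=1369/176358 [(4 6 8; -2 -2 4)], sign=-1
I_A²/I_B² = (77/2907)/(1369/176358) = 14014/4107

14014/4107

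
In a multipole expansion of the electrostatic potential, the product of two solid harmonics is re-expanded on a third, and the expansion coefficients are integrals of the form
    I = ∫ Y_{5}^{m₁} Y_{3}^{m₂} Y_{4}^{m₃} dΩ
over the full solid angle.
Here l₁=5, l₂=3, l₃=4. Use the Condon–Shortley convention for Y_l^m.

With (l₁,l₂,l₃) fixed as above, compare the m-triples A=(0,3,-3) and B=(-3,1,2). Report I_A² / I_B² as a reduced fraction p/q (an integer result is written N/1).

25/54

Shared (l₁,l₂,l₃)=(5,3,4): N and (l;000)² cancel in I_A²/I_B².
A: Δ = 4!·6!·2!/13! = 1/180180; Racah Σ t=4..4: t=4:+1/5760 = 1/5760; ⇒ 3j(5 3 4; 0 3 -3)² = 5/572, sgn -1
B: Δ = 4!·6!·2!/13! = 1/180180; Racah Σ t=2..4: t=2:+1/5760 t=3:−1/720 t=4:+1/2304 = -1/1280; ⇒ 3j(5 3 4; -3 1 2)² = 27/1430, sgn -1
I_A²/I_B² = (5/572)/(27/1430) = 25/54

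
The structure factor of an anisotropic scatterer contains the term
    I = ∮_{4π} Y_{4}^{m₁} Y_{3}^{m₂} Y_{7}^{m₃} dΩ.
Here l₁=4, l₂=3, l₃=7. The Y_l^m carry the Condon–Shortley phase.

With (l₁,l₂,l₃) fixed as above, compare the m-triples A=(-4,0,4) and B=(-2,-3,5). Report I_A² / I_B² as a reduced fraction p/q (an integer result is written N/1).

5/28

Same 4,3,7: normalisation and zero-m 3j drop out of the ratio.
A: Δ: 0! 8! 6! / 15! → 1/45045; sum: t=0:+1/1451520 = 1/1451520; 3j²(4 3 7; -4 0 4) = Δ·Π!·Σ² = 1/273  (sign -1)
B: Δ: 0! 8! 6! / 15! → 1/45045; sum: t=0:+1/1036800 = 1/1036800; 3j²(4 3 7; -2 -3 5) = Δ·Π!·Σ² = 4/195  (sign +1)
I_A²/I_B² = (1/273)/(4/195) = 5/28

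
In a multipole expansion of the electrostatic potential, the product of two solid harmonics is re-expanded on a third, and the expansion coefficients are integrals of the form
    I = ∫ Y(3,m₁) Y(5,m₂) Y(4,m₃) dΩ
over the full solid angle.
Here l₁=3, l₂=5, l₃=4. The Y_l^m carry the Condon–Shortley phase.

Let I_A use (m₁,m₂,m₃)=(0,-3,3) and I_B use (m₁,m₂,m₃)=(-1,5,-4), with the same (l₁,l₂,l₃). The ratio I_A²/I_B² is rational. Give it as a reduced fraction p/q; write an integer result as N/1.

3/10

l's match ⇒ only the (l;m) 3-j factors differ between A and B.
A: triangle coeff Δ(3,5,4) = 1/180180; Σ_t [1,2]: t=1:−1/1440 t=2:+1/2880 = -1/2880; (3j)²=7/715 [(3 5 4; 0 -3 3)], sign=+1
B: triangle coeff Δ(3,5,4) = 1/180180; Σ_t [4,4]: t=4:+1/34560 = 1/34560; (3j)²=14/429 [(3 5 4; -1 5 -4)], sign=+1
I_A²/I_B² = (7/715)/(14/429) = 3/10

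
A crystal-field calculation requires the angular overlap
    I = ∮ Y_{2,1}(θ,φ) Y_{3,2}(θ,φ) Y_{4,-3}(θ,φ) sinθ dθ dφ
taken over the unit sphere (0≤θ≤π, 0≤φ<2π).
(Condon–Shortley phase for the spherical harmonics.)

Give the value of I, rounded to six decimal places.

0.000000

Σlᵢ=9 odd — θ-integrand is odd under cosθ→−cosθ; I=0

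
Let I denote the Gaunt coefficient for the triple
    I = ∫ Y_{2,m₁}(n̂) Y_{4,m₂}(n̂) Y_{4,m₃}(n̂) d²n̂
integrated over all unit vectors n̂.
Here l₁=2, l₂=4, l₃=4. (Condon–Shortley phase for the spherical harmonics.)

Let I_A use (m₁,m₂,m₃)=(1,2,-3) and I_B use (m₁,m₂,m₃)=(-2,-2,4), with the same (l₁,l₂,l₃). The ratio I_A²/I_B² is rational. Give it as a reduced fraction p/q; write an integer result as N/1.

l's match ⇒ only the (l;m) 3-j factors differ between A and B.
A: triangle coeff Δ(2,4,4) = 1/13860; Σ_t [0,1]: t=0:+1/1440 t=1:−1/240 = -1/288; (3j)²=5/132 [(2 4 4; 1 2 -3)], sign=+1
B: triangle coeff Δ(2,4,4) = 1/13860; Σ_t [2,2]: t=2:+1/2880 = 1/2880; (3j)²=2/165 [(2 4 4; -2 -2 4)], sign=+1
I_A²/I_B² = (5/132)/(2/165) = 25/8

25/8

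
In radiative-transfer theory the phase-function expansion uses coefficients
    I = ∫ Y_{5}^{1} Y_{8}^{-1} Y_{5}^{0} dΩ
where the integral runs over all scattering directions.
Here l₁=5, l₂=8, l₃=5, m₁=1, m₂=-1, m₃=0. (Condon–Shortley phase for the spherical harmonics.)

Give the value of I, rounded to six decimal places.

-0.105135

Rules hold: Σm=0, L=18 even, 3≤5≤13.
N = 11·17·11 = 2057
Δ = 8!·2!·8!/19! = 1/37413090
Racah Σ t=3..5: t=3:−1/1036800 t=4:+1/331776 t=5:−1/1036800 = 1/921600
⇒ 3j(5 8 5; 0 0 0)² = 490/46189, sgn -1
Racah Σ t=2..4: t=2:+1/2073600 t=3:−1/414720 t=4:+1/829440 = -1/1382400
⇒ 3j(5 8 5; 1 -1 0)² = 294/46189, sgn +1
4πI² = N·(3j₀)²·(3jₘ)² = 144060/1037153
I = -1·√(0.138899/4π) = -0.10513453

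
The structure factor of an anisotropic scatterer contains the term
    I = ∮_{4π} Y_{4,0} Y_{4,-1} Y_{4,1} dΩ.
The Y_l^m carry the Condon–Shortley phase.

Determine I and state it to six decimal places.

-0.068481

Rules hold: Σm=0, L=12 even, 0≤4≤8.
N = 9·9·9 = 729
Δ = 4!·4!·4!/13! = 1/450450
Racah Σ t=0..4: t=0:+1/13824 t=1:−1/216 t=2:+1/64 t=3:−1/216 t=4:+1/13824 = 5/768
⇒ 3j(4 4 4; 0 0 0)² = 18/1001, sgn +1
Racah Σ t=0..3: t=0:+1/3456 t=1:−1/144 t=2:+1/96 t=3:−1/864 = 1/384
⇒ 3j(4 4 4; 0 -1 1)² = 9/2002, sgn -1
4πI² = N·(3j₀)²·(3jₘ)² = 59049/1002001
I = -1·√(0.0589311/4π) = -0.06848055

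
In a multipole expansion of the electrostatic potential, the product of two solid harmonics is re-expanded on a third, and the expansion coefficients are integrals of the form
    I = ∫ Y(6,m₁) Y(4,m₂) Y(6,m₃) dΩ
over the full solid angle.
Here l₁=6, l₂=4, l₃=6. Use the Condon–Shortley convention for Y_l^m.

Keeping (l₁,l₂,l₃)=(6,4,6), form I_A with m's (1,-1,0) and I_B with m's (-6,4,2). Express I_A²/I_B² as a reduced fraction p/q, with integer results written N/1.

Shared (l₁,l₂,l₃)=(6,4,6): N and (l;000)² cancel in I_A²/I_B².
A: Δ = 4!·8!·4!/17! = 1/15315300; Racah Σ t=0..3: t=0:+1/103680 t=1:−1/13824 t=2:+1/17280 t=3:−1/207360 = -1/103680; ⇒ 3j(6 4 6; 1 -1 0)² = 10/7293, sgn -1
B: Δ = 4!·8!·4!/17! = 1/15315300; Racah Σ t=4..4: t=4:+1/23224320 = 1/23224320; ⇒ 3j(6 4 6; -6 4 2)² = 1/442, sgn +1
I_A²/I_B² = (10/7293)/(1/442) = 20/33

20/33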